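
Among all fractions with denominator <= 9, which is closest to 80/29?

11/4

Expand x = 80/29 as a continued fraction with the Euclidean algorithm:
  80 = 2*29 + 22, so a_0 = 2.
  29 = 1*22 + 7, so a_1 = 1.
  22 = 3*7 + 1, so a_2 = 3.
  7 = 7*1 + 0, so a_3 = 7.
so x = [2; 1, 3, 7].
Convergents (p_i = a_i*p_{i-1} + p_{i-2}, q_i = a_i*q_{i-1} + q_{i-2} with p_{-2}=0, p_{-1}=1, q_{-2}=1, q_{-1}=0), until the denominator exceeds 9:
  i=0: a_0=2, p_0 = 2*1 + 0 = 2, q_0 = 2*0 + 1 = 1.
  i=1: a_1=1, p_1 = 1*2 + 1 = 3, q_1 = 1*1 + 0 = 1.
  i=2: a_2=3, p_2 = 3*3 + 2 = 11, q_2 = 3*1 + 1 = 4.
  i=3: a_3=7, p_3 = 7*11 + 3 = 80, q_3 = 7*4 + 1 = 29.
q_3 = 29 > 9, so the last convergent with denominator <= 9 is p_2/q_2 = 11/4.
The closest fraction with denominator <= 9 is either p_2/q_2 or the intermediate fraction (k*p_2 + p_1)/(k*q_2 + q_1) with the largest k >= 1 whose denominator stays <= 9; these approach x as k grows, and every other convergent or intermediate fraction in range is farther away.
Largest k: floor((9 - q_1)/q_2) = floor((9 - 1)/4) = 2.
That gives (2*11 + 3)/(2*4 + 1) = 25/9.
Compare the errors: |x - 11/4| = |80*4 - 11*29|/(29*4) = 1/116, and |x - 25/9| = |80*9 - 25*29|/(29*9) = 5/261.
Cross-multiplying, 1*261 = 261 < 580 = 5*116, so 1/116 is smaller: the convergent 11/4 is closer to x than 25/9.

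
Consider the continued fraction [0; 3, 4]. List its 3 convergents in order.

Using the convergent recurrence p_i = a_i*p_{i-1} + p_{i-2}, q_i = a_i*q_{i-1} + q_{i-2} with p_{-2}=0, p_{-1}=1, q_{-2}=1, q_{-1}=0:
  i=0: a_0=0, p_0 = 0*1 + 0 = 0, q_0 = 0*0 + 1 = 1.
  i=1: a_1=3, p_1 = 3*0 + 1 = 1, q_1 = 3*1 + 0 = 3.
  i=2: a_2=4, p_2 = 4*1 + 0 = 4, q_2 = 4*3 + 1 = 13.

0/1, 1/3, 4/13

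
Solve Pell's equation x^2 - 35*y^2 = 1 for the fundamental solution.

First expand sqrt(35) as a continued fraction. With x_i = (sqrt(35) + m_i)/d_i and (m_0, d_0) = (0, 1): a_0 = floor(sqrt(35)) = 5, since 5^2 = 25 <= 35 < 36 = 6^2.
Iterate m_{i+1} = d_i*a_i - m_i, d_{i+1} = (35 - m_{i+1}^2)/d_i, a_{i+1} = floor((a_0 + m_{i+1})/d_{i+1}):
  m_1 = 1*5 - 0 = 5, d_1 = (35 - 5^2)/1 = 10/1 = 10, a_1 = floor((5 + 5)/10) = 1.
  m_2 = 10*1 - 5 = 5, d_2 = (35 - 5^2)/10 = 10/10 = 1, a_2 = floor((5 + 5)/1) = 10.
  m_3 = 1*10 - 5 = 5, d_3 = (35 - 5^2)/1 = 10/1 = 10: (m_3, d_3) = (m_1, d_1) = (5, 10), so from here the quotients repeat a_1, a_2; the period length is 2.
So sqrt(35) = [5; (1, 10)] with period length k = 2.
k is even, so the fundamental solution of x^2 - 35y^2 = 1 is (p_{k-1}, q_{k-1}) = (p_1, q_1); compute convergents through index 1.
Convergents (p_i = a_i*p_{i-1} + p_{i-2}, q_i = a_i*q_{i-1} + q_{i-2} with p_{-2}=0, p_{-1}=1, q_{-2}=1, q_{-1}=0):
  i=0: a_0=5, p_0 = 5*1 + 0 = 5, q_0 = 5*0 + 1 = 1.
  i=1: a_1=1, p_1 = 1*5 + 1 = 6, q_1 = 1*1 + 0 = 1.
Check: 6^2 - 35*1^2 = 36 - 35 = 1, so (x, y) = (6, 1) solves the equation, and by the theorem it is the least positive solution.

(x, y) = (6, 1)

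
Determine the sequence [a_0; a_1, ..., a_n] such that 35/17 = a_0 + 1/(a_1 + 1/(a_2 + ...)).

Run the Euclidean algorithm on 35 and 17; the successive quotients are the partial quotients a_0, a_1, ... (each step inverts the fractional part left over by the previous one):
  35 = 2*17 + 1, so a_0 = 2.
  17 = 17*1 + 0, so a_1 = 17.
The remainder reaches 0 after 2 divisions, so the expansion has 2 partial quotients, read off in order.

[2; 17]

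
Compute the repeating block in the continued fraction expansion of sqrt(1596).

Write x_i = (sqrt(1596) + m_i)/d_i with (m_0, d_0) = (0, 1). a_0 = floor(sqrt(1596)) = 39, since 39^2 = 1521 <= 1596 < 1600 = 40^2.
Iterate m_{i+1} = d_i*a_i - m_i, d_{i+1} = (1596 - m_{i+1}^2)/d_i, a_{i+1} = floor((a_0 + m_{i+1})/d_{i+1}):
  m_1 = 1*39 - 0 = 39, d_1 = (1596 - 39^2)/1 = 75/1 = 75, a_1 = floor((39 + 39)/75) = 1.
  m_2 = 75*1 - 39 = 36, d_2 = (1596 - 36^2)/75 = 300/75 = 4, a_2 = floor((39 + 36)/4) = 18.
  m_3 = 4*18 - 36 = 36, d_3 = (1596 - 36^2)/4 = 300/4 = 75, a_3 = floor((39 + 36)/75) = 1.
  m_4 = 75*1 - 36 = 39, d_4 = (1596 - 39^2)/75 = 75/75 = 1, a_4 = floor((39 + 39)/1) = 78.
  m_5 = 1*78 - 39 = 39, d_5 = (1596 - 39^2)/1 = 75/1 = 75: (m_5, d_5) = (m_1, d_1) = (39, 75), so from here the quotients repeat a_1, ..., a_4; the period length is 4.
Hence the expansion of sqrt(1596) is a_0 = 39 followed by the repeating block 1, 18, 1, 78 (period 4).

[39; (1, 18, 1, 78)]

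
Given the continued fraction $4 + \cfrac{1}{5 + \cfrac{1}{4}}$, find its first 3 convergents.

4/1, 21/5, 88/21

Using the convergent recurrence p_i = a_i*p_{i-1} + p_{i-2}, q_i = a_i*q_{i-1} + q_{i-2} with p_{-2}=0, p_{-1}=1, q_{-2}=1, q_{-1}=0:
  i=0: a_0=4, p_0 = 4*1 + 0 = 4, q_0 = 4*0 + 1 = 1.
  i=1: a_1=5, p_1 = 5*4 + 1 = 21, q_1 = 5*1 + 0 = 5.
  i=2: a_2=4, p_2 = 4*21 + 4 = 88, q_2 = 4*5 + 1 = 21.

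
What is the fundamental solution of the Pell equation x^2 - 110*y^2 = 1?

First expand sqrt(110) as a continued fraction. With x_i = (sqrt(110) + m_i)/d_i and (m_0, d_0) = (0, 1): a_0 = floor(sqrt(110)) = 10, since 10^2 = 100 <= 110 < 121 = 11^2.
Iterate m_{i+1} = d_i*a_i - m_i, d_{i+1} = (110 - m_{i+1}^2)/d_i, a_{i+1} = floor((a_0 + m_{i+1})/d_{i+1}):
  m_1 = 1*10 - 0 = 10, d_1 = (110 - 10^2)/1 = 10/1 = 10, a_1 = floor((10 + 10)/10) = 2.
  m_2 = 10*2 - 10 = 10, d_2 = (110 - 10^2)/10 = 10/10 = 1, a_2 = floor((10 + 10)/1) = 20.
  m_3 = 1*20 - 10 = 10, d_3 = (110 - 10^2)/1 = 10/1 = 10: (m_3, d_3) = (m_1, d_1) = (10, 10), so from here the quotients repeat a_1, a_2; the period length is 2.
So sqrt(110) = [10; (2, 20)] with period length k = 2.
k is even, so the fundamental solution of x^2 - 110y^2 = 1 is (p_{k-1}, q_{k-1}) = (p_1, q_1); compute convergents through index 1.
Convergents (p_i = a_i*p_{i-1} + p_{i-2}, q_i = a_i*q_{i-1} + q_{i-2} with p_{-2}=0, p_{-1}=1, q_{-2}=1, q_{-1}=0):
  i=0: a_0=10, p_0 = 10*1 + 0 = 10, q_0 = 10*0 + 1 = 1.
  i=1: a_1=2, p_1 = 2*10 + 1 = 21, q_1 = 2*1 + 0 = 2.
Check: 21^2 - 110*2^2 = 441 - 440 = 1, so (x, y) = (21, 2) solves the equation, and by the theorem it is the least positive solution.

(x, y) = (21, 2)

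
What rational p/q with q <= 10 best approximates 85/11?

Expand x = 85/11 as a continued fraction with the Euclidean algorithm:
  85 = 7*11 + 8, so a_0 = 7.
  11 = 1*8 + 3, so a_1 = 1.
  8 = 2*3 + 2, so a_2 = 2.
  3 = 1*2 + 1, so a_3 = 1.
  2 = 2*1 + 0, so a_4 = 2.
so x = [7; 1, 2, 1, 2].
Convergents (p_i = a_i*p_{i-1} + p_{i-2}, q_i = a_i*q_{i-1} + q_{i-2} with p_{-2}=0, p_{-1}=1, q_{-2}=1, q_{-1}=0), until the denominator exceeds 10:
  i=0: a_0=7, p_0 = 7*1 + 0 = 7, q_0 = 7*0 + 1 = 1.
  i=1: a_1=1, p_1 = 1*7 + 1 = 8, q_1 = 1*1 + 0 = 1.
  i=2: a_2=2, p_2 = 2*8 + 7 = 23, q_2 = 2*1 + 1 = 3.
  i=3: a_3=1, p_3 = 1*23 + 8 = 31, q_3 = 1*3 + 1 = 4.
  i=4: a_4=2, p_4 = 2*31 + 23 = 85, q_4 = 2*4 + 3 = 11.
q_4 = 11 > 10, so the last convergent with denominator <= 10 is p_3/q_3 = 31/4.
The closest fraction with denominator <= 10 is either p_3/q_3 or the intermediate fraction (k*p_3 + p_2)/(k*q_3 + q_2) with the largest k >= 1 whose denominator stays <= 10; these approach x as k grows, and every other convergent or intermediate fraction in range is farther away.
Largest k: floor((10 - q_2)/q_3) = floor((10 - 3)/4) = 1.
That gives (1*31 + 23)/(1*4 + 3) = 54/7.
Compare the errors: |x - 31/4| = |85*4 - 31*11|/(11*4) = 1/44, and |x - 54/7| = |85*7 - 54*11|/(11*7) = 1/77.
Cross-multiplying, 1*44 = 44 < 77 = 1*77, so 1/77 is smaller: the intermediate fraction 54/7 is closer to x than 31/4.

54/7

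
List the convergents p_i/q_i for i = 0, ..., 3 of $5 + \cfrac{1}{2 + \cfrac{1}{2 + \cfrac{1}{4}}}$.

Using the convergent recurrence p_i = a_i*p_{i-1} + p_{i-2}, q_i = a_i*q_{i-1} + q_{i-2} with p_{-2}=0, p_{-1}=1, q_{-2}=1, q_{-1}=0:
  i=0: a_0=5, p_0 = 5*1 + 0 = 5, q_0 = 5*0 + 1 = 1.
  i=1: a_1=2, p_1 = 2*5 + 1 = 11, q_1 = 2*1 + 0 = 2.
  i=2: a_2=2, p_2 = 2*11 + 5 = 27, q_2 = 2*2 + 1 = 5.
  i=3: a_3=4, p_3 = 4*27 + 11 = 119, q_3 = 4*5 + 2 = 22.

5/1, 11/2, 27/5, 119/22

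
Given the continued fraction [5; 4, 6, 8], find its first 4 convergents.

5/1, 21/4, 131/25, 1069/204

Using the convergent recurrence p_i = a_i*p_{i-1} + p_{i-2}, q_i = a_i*q_{i-1} + q_{i-2} with p_{-2}=0, p_{-1}=1, q_{-2}=1, q_{-1}=0:
  i=0: a_0=5, p_0 = 5*1 + 0 = 5, q_0 = 5*0 + 1 = 1.
  i=1: a_1=4, p_1 = 4*5 + 1 = 21, q_1 = 4*1 + 0 = 4.
  i=2: a_2=6, p_2 = 6*21 + 5 = 131, q_2 = 6*4 + 1 = 25.
  i=3: a_3=8, p_3 = 8*131 + 21 = 1069, q_3 = 8*25 + 4 = 204.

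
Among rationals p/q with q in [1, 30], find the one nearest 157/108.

16/11

Expand x = 157/108 as a continued fraction with the Euclidean algorithm:
  157 = 1*108 + 49, so a_0 = 1.
  108 = 2*49 + 10, so a_1 = 2.
  49 = 4*10 + 9, so a_2 = 4.
  10 = 1*9 + 1, so a_3 = 1.
  9 = 9*1 + 0, so a_4 = 9.
so x = [1; 2, 4, 1, 9].
Convergents (p_i = a_i*p_{i-1} + p_{i-2}, q_i = a_i*q_{i-1} + q_{i-2} with p_{-2}=0, p_{-1}=1, q_{-2}=1, q_{-1}=0), until the denominator exceeds 30:
  i=0: a_0=1, p_0 = 1*1 + 0 = 1, q_0 = 1*0 + 1 = 1.
  i=1: a_1=2, p_1 = 2*1 + 1 = 3, q_1 = 2*1 + 0 = 2.
  i=2: a_2=4, p_2 = 4*3 + 1 = 13, q_2 = 4*2 + 1 = 9.
  i=3: a_3=1, p_3 = 1*13 + 3 = 16, q_3 = 1*9 + 2 = 11.
  i=4: a_4=9, p_4 = 9*16 + 13 = 157, q_4 = 9*11 + 9 = 108.
q_4 = 108 > 30, so the last convergent with denominator <= 30 is p_3/q_3 = 16/11.
The closest fraction with denominator <= 30 is either p_3/q_3 or the intermediate fraction (k*p_3 + p_2)/(k*q_3 + q_2) with the largest k >= 1 whose denominator stays <= 30; these approach x as k grows, and every other convergent or intermediate fraction in range is farther away.
Largest k: floor((30 - q_2)/q_3) = floor((30 - 9)/11) = 1.
That gives (1*16 + 13)/(1*11 + 9) = 29/20.
Compare the errors: |x - 16/11| = |157*11 - 16*108|/(108*11) = 1/1188, and |x - 29/20| = |157*20 - 29*108|/(108*20) = 8/2160.
Cross-multiplying, 1*2160 = 2160 < 9504 = 8*1188, so 1/1188 is smaller: the convergent 16/11 is closer to x than 29/20.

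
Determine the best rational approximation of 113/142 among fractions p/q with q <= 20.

4/5

Expand x = 113/142 as a continued fraction with the Euclidean algorithm:
  113 = 0*142 + 113, so a_0 = 0.
  142 = 1*113 + 29, so a_1 = 1.
  113 = 3*29 + 26, so a_2 = 3.
  29 = 1*26 + 3, so a_3 = 1.
  26 = 8*3 + 2, so a_4 = 8.
  3 = 1*2 + 1, so a_5 = 1.
  2 = 2*1 + 0, so a_6 = 2.
so x = [0; 1, 3, 1, 8, 1, 2].
Convergents (p_i = a_i*p_{i-1} + p_{i-2}, q_i = a_i*q_{i-1} + q_{i-2} with p_{-2}=0, p_{-1}=1, q_{-2}=1, q_{-1}=0), until the denominator exceeds 20:
  i=0: a_0=0, p_0 = 0*1 + 0 = 0, q_0 = 0*0 + 1 = 1.
  i=1: a_1=1, p_1 = 1*0 + 1 = 1, q_1 = 1*1 + 0 = 1.
  i=2: a_2=3, p_2 = 3*1 + 0 = 3, q_2 = 3*1 + 1 = 4.
  i=3: a_3=1, p_3 = 1*3 + 1 = 4, q_3 = 1*4 + 1 = 5.
  i=4: a_4=8, p_4 = 8*4 + 3 = 35, q_4 = 8*5 + 4 = 44.
q_4 = 44 > 20, so the last convergent with denominator <= 20 is p_3/q_3 = 4/5.
The closest fraction with denominator <= 20 is either p_3/q_3 or the intermediate fraction (k*p_3 + p_2)/(k*q_3 + q_2) with the largest k >= 1 whose denominator stays <= 20; these approach x as k grows, and every other convergent or intermediate fraction in range is farther away.
Largest k: floor((20 - q_2)/q_3) = floor((20 - 4)/5) = 3.
That gives (3*4 + 3)/(3*5 + 4) = 15/19.
Compare the errors: |x - 4/5| = |113*5 - 4*142|/(142*5) = 3/710, and |x - 15/19| = |113*19 - 15*142|/(142*19) = 17/2698.
Cross-multiplying, 3*2698 = 8094 < 12070 = 17*710, so 3/710 is smaller: the convergent 4/5 is closer to x than 15/19.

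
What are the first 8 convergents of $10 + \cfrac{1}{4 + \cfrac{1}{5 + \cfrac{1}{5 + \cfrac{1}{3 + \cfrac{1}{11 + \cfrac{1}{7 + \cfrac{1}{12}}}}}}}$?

10/1, 41/4, 215/21, 1116/109, 3563/348, 40309/3937, 285726/27907, 3469021/338821

Using the convergent recurrence p_i = a_i*p_{i-1} + p_{i-2}, q_i = a_i*q_{i-1} + q_{i-2} with p_{-2}=0, p_{-1}=1, q_{-2}=1, q_{-1}=0:
  i=0: a_0=10, p_0 = 10*1 + 0 = 10, q_0 = 10*0 + 1 = 1.
  i=1: a_1=4, p_1 = 4*10 + 1 = 41, q_1 = 4*1 + 0 = 4.
  i=2: a_2=5, p_2 = 5*41 + 10 = 215, q_2 = 5*4 + 1 = 21.
  i=3: a_3=5, p_3 = 5*215 + 41 = 1116, q_3 = 5*21 + 4 = 109.
  i=4: a_4=3, p_4 = 3*1116 + 215 = 3563, q_4 = 3*109 + 21 = 348.
  i=5: a_5=11, p_5 = 11*3563 + 1116 = 40309, q_5 = 11*348 + 109 = 3937.
  i=6: a_6=7, p_6 = 7*40309 + 3563 = 285726, q_6 = 7*3937 + 348 = 27907.
  i=7: a_7=12, p_7 = 12*285726 + 40309 = 3469021, q_7 = 12*27907 + 3937 = 338821.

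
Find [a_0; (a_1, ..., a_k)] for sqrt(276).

Write x_i = (sqrt(276) + m_i)/d_i with (m_0, d_0) = (0, 1). a_0 = floor(sqrt(276)) = 16, since 16^2 = 256 <= 276 < 289 = 17^2.
Iterate m_{i+1} = d_i*a_i - m_i, d_{i+1} = (276 - m_{i+1}^2)/d_i, a_{i+1} = floor((a_0 + m_{i+1})/d_{i+1}):
  m_1 = 1*16 - 0 = 16, d_1 = (276 - 16^2)/1 = 20/1 = 20, a_1 = floor((16 + 16)/20) = 1.
  m_2 = 20*1 - 16 = 4, d_2 = (276 - 4^2)/20 = 260/20 = 13, a_2 = floor((16 + 4)/13) = 1.
  m_3 = 13*1 - 4 = 9, d_3 = (276 - 9^2)/13 = 195/13 = 15, a_3 = floor((16 + 9)/15) = 1.
  m_4 = 15*1 - 9 = 6, d_4 = (276 - 6^2)/15 = 240/15 = 16, a_4 = floor((16 + 6)/16) = 1.
  m_5 = 16*1 - 6 = 10, d_5 = (276 - 10^2)/16 = 176/16 = 11, a_5 = floor((16 + 10)/11) = 2.
  m_6 = 11*2 - 10 = 12, d_6 = (276 - 12^2)/11 = 132/11 = 12, a_6 = floor((16 + 12)/12) = 2.
  m_7 = 12*2 - 12 = 12, d_7 = (276 - 12^2)/12 = 132/12 = 11, a_7 = floor((16 + 12)/11) = 2.
  m_8 = 11*2 - 12 = 10, d_8 = (276 - 10^2)/11 = 176/11 = 16, a_8 = floor((16 + 10)/16) = 1.
  m_9 = 16*1 - 10 = 6, d_9 = (276 - 6^2)/16 = 240/16 = 15, a_9 = floor((16 + 6)/15) = 1.
  m_10 = 15*1 - 6 = 9, d_10 = (276 - 9^2)/15 = 195/15 = 13, a_10 = floor((16 + 9)/13) = 1.
  m_11 = 13*1 - 9 = 4, d_11 = (276 - 4^2)/13 = 260/13 = 20, a_11 = floor((16 + 4)/20) = 1.
  m_12 = 20*1 - 4 = 16, d_12 = (276 - 16^2)/20 = 20/20 = 1, a_12 = floor((16 + 16)/1) = 32.
  m_13 = 1*32 - 16 = 16, d_13 = (276 - 16^2)/1 = 20/1 = 20: (m_13, d_13) = (m_1, d_1) = (16, 20), so from here the quotients repeat a_1, ..., a_12; the period length is 12.
Hence the expansion of sqrt(276) is a_0 = 16 followed by the repeating block 1, 1, 1, 1, 2, 2, 2, 1, 1, 1, 1, 32 (period 12).

[16; (1, 1, 1, 1, 2, 2, 2, 1, 1, 1, 1, 32)]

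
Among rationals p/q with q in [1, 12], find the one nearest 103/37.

25/9

Expand x = 103/37 as a continued fraction with the Euclidean algorithm:
  103 = 2*37 + 29, so a_0 = 2.
  37 = 1*29 + 8, so a_1 = 1.
  29 = 3*8 + 5, so a_2 = 3.
  8 = 1*5 + 3, so a_3 = 1.
  5 = 1*3 + 2, so a_4 = 1.
  3 = 1*2 + 1, so a_5 = 1.
  2 = 2*1 + 0, so a_6 = 2.
so x = [2; 1, 3, 1, 1, 1, 2].
Convergents (p_i = a_i*p_{i-1} + p_{i-2}, q_i = a_i*q_{i-1} + q_{i-2} with p_{-2}=0, p_{-1}=1, q_{-2}=1, q_{-1}=0), until the denominator exceeds 12:
  i=0: a_0=2, p_0 = 2*1 + 0 = 2, q_0 = 2*0 + 1 = 1.
  i=1: a_1=1, p_1 = 1*2 + 1 = 3, q_1 = 1*1 + 0 = 1.
  i=2: a_2=3, p_2 = 3*3 + 2 = 11, q_2 = 3*1 + 1 = 4.
  i=3: a_3=1, p_3 = 1*11 + 3 = 14, q_3 = 1*4 + 1 = 5.
  i=4: a_4=1, p_4 = 1*14 + 11 = 25, q_4 = 1*5 + 4 = 9.
  i=5: a_5=1, p_5 = 1*25 + 14 = 39, q_5 = 1*9 + 5 = 14.
q_5 = 14 > 12, so the last convergent with denominator <= 12 is p_4/q_4 = 25/9.
The closest fraction with denominator <= 12 is either p_4/q_4 or the intermediate fraction (k*p_4 + p_3)/(k*q_4 + q_3) with the largest k >= 1 whose denominator stays <= 12; these approach x as k grows, and every other convergent or intermediate fraction in range is farther away.
Largest k: floor((12 - q_3)/q_4) = floor((12 - 5)/9) = 0.
Since k = 0, no intermediate fraction beyond p_4/q_4 has denominator <= 12, so the convergent 25/9 is the closest (its error is |103*9 - 25*37|/(37*9) = 2/333).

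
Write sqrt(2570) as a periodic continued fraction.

Write x_i = (sqrt(2570) + m_i)/d_i with (m_0, d_0) = (0, 1). a_0 = floor(sqrt(2570)) = 50, since 50^2 = 2500 <= 2570 < 2601 = 51^2.
Iterate m_{i+1} = d_i*a_i - m_i, d_{i+1} = (2570 - m_{i+1}^2)/d_i, a_{i+1} = floor((a_0 + m_{i+1})/d_{i+1}):
  m_1 = 1*50 - 0 = 50, d_1 = (2570 - 50^2)/1 = 70/1 = 70, a_1 = floor((50 + 50)/70) = 1.
  m_2 = 70*1 - 50 = 20, d_2 = (2570 - 20^2)/70 = 2170/70 = 31, a_2 = floor((50 + 20)/31) = 2.
  m_3 = 31*2 - 20 = 42, d_3 = (2570 - 42^2)/31 = 806/31 = 26, a_3 = floor((50 + 42)/26) = 3.
  m_4 = 26*3 - 42 = 36, d_4 = (2570 - 36^2)/26 = 1274/26 = 49, a_4 = floor((50 + 36)/49) = 1.
  m_5 = 49*1 - 36 = 13, d_5 = (2570 - 13^2)/49 = 2401/49 = 49, a_5 = floor((50 + 13)/49) = 1.
  m_6 = 49*1 - 13 = 36, d_6 = (2570 - 36^2)/49 = 1274/49 = 26, a_6 = floor((50 + 36)/26) = 3.
  m_7 = 26*3 - 36 = 42, d_7 = (2570 - 42^2)/26 = 806/26 = 31, a_7 = floor((50 + 42)/31) = 2.
  m_8 = 31*2 - 42 = 20, d_8 = (2570 - 20^2)/31 = 2170/31 = 70, a_8 = floor((50 + 20)/70) = 1.
  m_9 = 70*1 - 20 = 50, d_9 = (2570 - 50^2)/70 = 70/70 = 1, a_9 = floor((50 + 50)/1) = 100.
  m_10 = 1*100 - 50 = 50, d_10 = (2570 - 50^2)/1 = 70/1 = 70: (m_10, d_10) = (m_1, d_1) = (50, 70), so from here the quotients repeat a_1, ..., a_9; the period length is 9.
Hence the expansion of sqrt(2570) is a_0 = 50 followed by the repeating block 1, 2, 3, 1, 1, 3, 2, 1, 100 (period 9).

[50; (1, 2, 3, 1, 1, 3, 2, 1, 100)]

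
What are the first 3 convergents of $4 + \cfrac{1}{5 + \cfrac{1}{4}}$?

4/1, 21/5, 88/21

Using the convergent recurrence p_i = a_i*p_{i-1} + p_{i-2}, q_i = a_i*q_{i-1} + q_{i-2} with p_{-2}=0, p_{-1}=1, q_{-2}=1, q_{-1}=0:
  i=0: a_0=4, p_0 = 4*1 + 0 = 4, q_0 = 4*0 + 1 = 1.
  i=1: a_1=5, p_1 = 5*4 + 1 = 21, q_1 = 5*1 + 0 = 5.
  i=2: a_2=4, p_2 = 4*21 + 4 = 88, q_2 = 4*5 + 1 = 21.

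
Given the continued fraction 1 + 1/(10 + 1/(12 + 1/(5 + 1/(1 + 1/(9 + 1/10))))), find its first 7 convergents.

1/1, 11/10, 133/121, 676/615, 809/736, 7957/7239, 80379/73126

Using the convergent recurrence p_i = a_i*p_{i-1} + p_{i-2}, q_i = a_i*q_{i-1} + q_{i-2} with p_{-2}=0, p_{-1}=1, q_{-2}=1, q_{-1}=0:
  i=0: a_0=1, p_0 = 1*1 + 0 = 1, q_0 = 1*0 + 1 = 1.
  i=1: a_1=10, p_1 = 10*1 + 1 = 11, q_1 = 10*1 + 0 = 10.
  i=2: a_2=12, p_2 = 12*11 + 1 = 133, q_2 = 12*10 + 1 = 121.
  i=3: a_3=5, p_3 = 5*133 + 11 = 676, q_3 = 5*121 + 10 = 615.
  i=4: a_4=1, p_4 = 1*676 + 133 = 809, q_4 = 1*615 + 121 = 736.
  i=5: a_5=9, p_5 = 9*809 + 676 = 7957, q_5 = 9*736 + 615 = 7239.
  i=6: a_6=10, p_6 = 10*7957 + 809 = 80379, q_6 = 10*7239 + 736 = 73126.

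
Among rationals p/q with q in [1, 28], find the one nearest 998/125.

8/1

Expand x = 998/125 as a continued fraction with the Euclidean algorithm:
  998 = 7*125 + 123, so a_0 = 7.
  125 = 1*123 + 2, so a_1 = 1.
  123 = 61*2 + 1, so a_2 = 61.
  2 = 2*1 + 0, so a_3 = 2.
so x = [7; 1, 61, 2].
Convergents (p_i = a_i*p_{i-1} + p_{i-2}, q_i = a_i*q_{i-1} + q_{i-2} with p_{-2}=0, p_{-1}=1, q_{-2}=1, q_{-1}=0), until the denominator exceeds 28:
  i=0: a_0=7, p_0 = 7*1 + 0 = 7, q_0 = 7*0 + 1 = 1.
  i=1: a_1=1, p_1 = 1*7 + 1 = 8, q_1 = 1*1 + 0 = 1.
  i=2: a_2=61, p_2 = 61*8 + 7 = 495, q_2 = 61*1 + 1 = 62.
q_2 = 62 > 28, so the last convergent with denominator <= 28 is p_1/q_1 = 8/1.
The closest fraction with denominator <= 28 is either p_1/q_1 or the intermediate fraction (k*p_1 + p_0)/(k*q_1 + q_0) with the largest k >= 1 whose denominator stays <= 28; these approach x as k grows, and every other convergent or intermediate fraction in range is farther away.
Largest k: floor((28 - q_0)/q_1) = floor((28 - 1)/1) = 27.
That gives (27*8 + 7)/(27*1 + 1) = 223/28.
Compare the errors: |x - 8/1| = |998*1 - 8*125|/(125*1) = 2/125, and |x - 223/28| = |998*28 - 223*125|/(125*28) = 69/3500.
Cross-multiplying, 2*3500 = 7000 < 8625 = 69*125, so 2/125 is smaller: the convergent 8/1 is closer to x than 223/28.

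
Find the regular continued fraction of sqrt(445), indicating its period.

Write x_i = (sqrt(445) + m_i)/d_i with (m_0, d_0) = (0, 1). a_0 = floor(sqrt(445)) = 21, since 21^2 = 441 <= 445 < 484 = 22^2.
Iterate m_{i+1} = d_i*a_i - m_i, d_{i+1} = (445 - m_{i+1}^2)/d_i, a_{i+1} = floor((a_0 + m_{i+1})/d_{i+1}):
  m_1 = 1*21 - 0 = 21, d_1 = (445 - 21^2)/1 = 4/1 = 4, a_1 = floor((21 + 21)/4) = 10.
  m_2 = 4*10 - 21 = 19, d_2 = (445 - 19^2)/4 = 84/4 = 21, a_2 = floor((21 + 19)/21) = 1.
  m_3 = 21*1 - 19 = 2, d_3 = (445 - 2^2)/21 = 441/21 = 21, a_3 = floor((21 + 2)/21) = 1.
  m_4 = 21*1 - 2 = 19, d_4 = (445 - 19^2)/21 = 84/21 = 4, a_4 = floor((21 + 19)/4) = 10.
  m_5 = 4*10 - 19 = 21, d_5 = (445 - 21^2)/4 = 4/4 = 1, a_5 = floor((21 + 21)/1) = 42.
  m_6 = 1*42 - 21 = 21, d_6 = (445 - 21^2)/1 = 4/1 = 4: (m_6, d_6) = (m_1, d_1) = (21, 4), so from here the quotients repeat a_1, ..., a_5; the period length is 5.
Hence the expansion of sqrt(445) is a_0 = 21 followed by the repeating block 10, 1, 1, 10, 42 (period 5).

[21; (10, 1, 1, 10, 42)]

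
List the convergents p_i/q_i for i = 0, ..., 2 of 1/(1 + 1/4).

0/1, 1/1, 4/5

Using the convergent recurrence p_i = a_i*p_{i-1} + p_{i-2}, q_i = a_i*q_{i-1} + q_{i-2} with p_{-2}=0, p_{-1}=1, q_{-2}=1, q_{-1}=0:
  i=0: a_0=0, p_0 = 0*1 + 0 = 0, q_0 = 0*0 + 1 = 1.
  i=1: a_1=1, p_1 = 1*0 + 1 = 1, q_1 = 1*1 + 0 = 1.
  i=2: a_2=4, p_2 = 4*1 + 0 = 4, q_2 = 4*1 + 1 = 5.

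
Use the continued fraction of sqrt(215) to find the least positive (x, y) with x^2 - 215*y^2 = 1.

First expand sqrt(215) as a continued fraction. With x_i = (sqrt(215) + m_i)/d_i and (m_0, d_0) = (0, 1): a_0 = floor(sqrt(215)) = 14, since 14^2 = 196 <= 215 < 225 = 15^2.
Iterate m_{i+1} = d_i*a_i - m_i, d_{i+1} = (215 - m_{i+1}^2)/d_i, a_{i+1} = floor((a_0 + m_{i+1})/d_{i+1}):
  m_1 = 1*14 - 0 = 14, d_1 = (215 - 14^2)/1 = 19/1 = 19, a_1 = floor((14 + 14)/19) = 1.
  m_2 = 19*1 - 14 = 5, d_2 = (215 - 5^2)/19 = 190/19 = 10, a_2 = floor((14 + 5)/10) = 1.
  m_3 = 10*1 - 5 = 5, d_3 = (215 - 5^2)/10 = 190/10 = 19, a_3 = floor((14 + 5)/19) = 1.
  m_4 = 19*1 - 5 = 14, d_4 = (215 - 14^2)/19 = 19/19 = 1, a_4 = floor((14 + 14)/1) = 28.
  m_5 = 1*28 - 14 = 14, d_5 = (215 - 14^2)/1 = 19/1 = 19: (m_5, d_5) = (m_1, d_1) = (14, 19), so from here the quotients repeat a_1, ..., a_4; the period length is 4.
So sqrt(215) = [14; (1, 1, 1, 28)] with period length k = 4.
k is even, so the fundamental solution of x^2 - 215y^2 = 1 is (p_{k-1}, q_{k-1}) = (p_3, q_3); compute convergents through index 3.
Convergents (p_i = a_i*p_{i-1} + p_{i-2}, q_i = a_i*q_{i-1} + q_{i-2} with p_{-2}=0, p_{-1}=1, q_{-2}=1, q_{-1}=0):
  i=0: a_0=14, p_0 = 14*1 + 0 = 14, q_0 = 14*0 + 1 = 1.
  i=1: a_1=1, p_1 = 1*14 + 1 = 15, q_1 = 1*1 + 0 = 1.
  i=2: a_2=1, p_2 = 1*15 + 14 = 29, q_2 = 1*1 + 1 = 2.
  i=3: a_3=1, p_3 = 1*29 + 15 = 44, q_3 = 1*2 + 1 = 3.
Check: 44^2 - 215*3^2 = 1936 - 1935 = 1, so (x, y) = (44, 3) solves the equation, and by the theorem it is the least positive solution.

(x, y) = (44, 3)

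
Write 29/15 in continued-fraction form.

[1; 1, 14]

Run the Euclidean algorithm on 29 and 15; the successive quotients are the partial quotients a_0, a_1, ... (each step inverts the fractional part left over by the previous one):
  29 = 1*15 + 14, so a_0 = 1.
  15 = 1*14 + 1, so a_1 = 1.
  14 = 14*1 + 0, so a_2 = 14.
The remainder reaches 0 after 3 divisions, so the expansion has 3 partial quotients, read off in order.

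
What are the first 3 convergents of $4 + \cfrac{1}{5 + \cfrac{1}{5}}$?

4/1, 21/5, 109/26

Using the convergent recurrence p_i = a_i*p_{i-1} + p_{i-2}, q_i = a_i*q_{i-1} + q_{i-2} with p_{-2}=0, p_{-1}=1, q_{-2}=1, q_{-1}=0:
  i=0: a_0=4, p_0 = 4*1 + 0 = 4, q_0 = 4*0 + 1 = 1.
  i=1: a_1=5, p_1 = 5*4 + 1 = 21, q_1 = 5*1 + 0 = 5.
  i=2: a_2=5, p_2 = 5*21 + 4 = 109, q_2 = 5*5 + 1 = 26.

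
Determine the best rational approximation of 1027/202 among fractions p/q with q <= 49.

61/12

Expand x = 1027/202 as a continued fraction with the Euclidean algorithm:
  1027 = 5*202 + 17, so a_0 = 5.
  202 = 11*17 + 15, so a_1 = 11.
  17 = 1*15 + 2, so a_2 = 1.
  15 = 7*2 + 1, so a_3 = 7.
  2 = 2*1 + 0, so a_4 = 2.
so x = [5; 11, 1, 7, 2].
Convergents (p_i = a_i*p_{i-1} + p_{i-2}, q_i = a_i*q_{i-1} + q_{i-2} with p_{-2}=0, p_{-1}=1, q_{-2}=1, q_{-1}=0), until the denominator exceeds 49:
  i=0: a_0=5, p_0 = 5*1 + 0 = 5, q_0 = 5*0 + 1 = 1.
  i=1: a_1=11, p_1 = 11*5 + 1 = 56, q_1 = 11*1 + 0 = 11.
  i=2: a_2=1, p_2 = 1*56 + 5 = 61, q_2 = 1*11 + 1 = 12.
  i=3: a_3=7, p_3 = 7*61 + 56 = 483, q_3 = 7*12 + 11 = 95.
q_3 = 95 > 49, so the last convergent with denominator <= 49 is p_2/q_2 = 61/12.
The closest fraction with denominator <= 49 is either p_2/q_2 or the intermediate fraction (k*p_2 + p_1)/(k*q_2 + q_1) with the largest k >= 1 whose denominator stays <= 49; these approach x as k grows, and every other convergent or intermediate fraction in range is farther away.
Largest k: floor((49 - q_1)/q_2) = floor((49 - 11)/12) = 3.
That gives (3*61 + 56)/(3*12 + 11) = 239/47.
Compare the errors: |x - 61/12| = |1027*12 - 61*202|/(202*12) = 2/2424, and |x - 239/47| = |1027*47 - 239*202|/(202*47) = 9/9494.
Cross-multiplying, 2*9494 = 18988 < 21816 = 9*2424, so 2/2424 is smaller: the convergent 61/12 is closer to x than 239/47.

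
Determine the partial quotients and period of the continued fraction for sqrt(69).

Write x_i = (sqrt(69) + m_i)/d_i with (m_0, d_0) = (0, 1). a_0 = floor(sqrt(69)) = 8, since 8^2 = 64 <= 69 < 81 = 9^2.
Iterate m_{i+1} = d_i*a_i - m_i, d_{i+1} = (69 - m_{i+1}^2)/d_i, a_{i+1} = floor((a_0 + m_{i+1})/d_{i+1}):
  m_1 = 1*8 - 0 = 8, d_1 = (69 - 8^2)/1 = 5/1 = 5, a_1 = floor((8 + 8)/5) = 3.
  m_2 = 5*3 - 8 = 7, d_2 = (69 - 7^2)/5 = 20/5 = 4, a_2 = floor((8 + 7)/4) = 3.
  m_3 = 4*3 - 7 = 5, d_3 = (69 - 5^2)/4 = 44/4 = 11, a_3 = floor((8 + 5)/11) = 1.
  m_4 = 11*1 - 5 = 6, d_4 = (69 - 6^2)/11 = 33/11 = 3, a_4 = floor((8 + 6)/3) = 4.
  m_5 = 3*4 - 6 = 6, d_5 = (69 - 6^2)/3 = 33/3 = 11, a_5 = floor((8 + 6)/11) = 1.
  m_6 = 11*1 - 6 = 5, d_6 = (69 - 5^2)/11 = 44/11 = 4, a_6 = floor((8 + 5)/4) = 3.
  m_7 = 4*3 - 5 = 7, d_7 = (69 - 7^2)/4 = 20/4 = 5, a_7 = floor((8 + 7)/5) = 3.
  m_8 = 5*3 - 7 = 8, d_8 = (69 - 8^2)/5 = 5/5 = 1, a_8 = floor((8 + 8)/1) = 16.
  m_9 = 1*16 - 8 = 8, d_9 = (69 - 8^2)/1 = 5/1 = 5: (m_9, d_9) = (m_1, d_1) = (8, 5), so from here the quotients repeat a_1, ..., a_8; the period length is 8.
Hence the expansion of sqrt(69) is a_0 = 8 followed by the repeating block 3, 3, 1, 4, 1, 3, 3, 16 (period 8).

[8; (3, 3, 1, 4, 1, 3, 3, 16)]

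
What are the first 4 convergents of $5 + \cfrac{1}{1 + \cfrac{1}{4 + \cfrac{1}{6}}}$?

Using the convergent recurrence p_i = a_i*p_{i-1} + p_{i-2}, q_i = a_i*q_{i-1} + q_{i-2} with p_{-2}=0, p_{-1}=1, q_{-2}=1, q_{-1}=0:
  i=0: a_0=5, p_0 = 5*1 + 0 = 5, q_0 = 5*0 + 1 = 1.
  i=1: a_1=1, p_1 = 1*5 + 1 = 6, q_1 = 1*1 + 0 = 1.
  i=2: a_2=4, p_2 = 4*6 + 5 = 29, q_2 = 4*1 + 1 = 5.
  i=3: a_3=6, p_3 = 6*29 + 6 = 180, q_3 = 6*5 + 1 = 31.

5/1, 6/1, 29/5, 180/31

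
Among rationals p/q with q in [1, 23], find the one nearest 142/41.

45/13

Expand x = 142/41 as a continued fraction with the Euclidean algorithm:
  142 = 3*41 + 19, so a_0 = 3.
  41 = 2*19 + 3, so a_1 = 2.
  19 = 6*3 + 1, so a_2 = 6.
  3 = 3*1 + 0, so a_3 = 3.
so x = [3; 2, 6, 3].
Convergents (p_i = a_i*p_{i-1} + p_{i-2}, q_i = a_i*q_{i-1} + q_{i-2} with p_{-2}=0, p_{-1}=1, q_{-2}=1, q_{-1}=0), until the denominator exceeds 23:
  i=0: a_0=3, p_0 = 3*1 + 0 = 3, q_0 = 3*0 + 1 = 1.
  i=1: a_1=2, p_1 = 2*3 + 1 = 7, q_1 = 2*1 + 0 = 2.
  i=2: a_2=6, p_2 = 6*7 + 3 = 45, q_2 = 6*2 + 1 = 13.
  i=3: a_3=3, p_3 = 3*45 + 7 = 142, q_3 = 3*13 + 2 = 41.
q_3 = 41 > 23, so the last convergent with denominator <= 23 is p_2/q_2 = 45/13.
The closest fraction with denominator <= 23 is either p_2/q_2 or the intermediate fraction (k*p_2 + p_1)/(k*q_2 + q_1) with the largest k >= 1 whose denominator stays <= 23; these approach x as k grows, and every other convergent or intermediate fraction in range is farther away.
Largest k: floor((23 - q_1)/q_2) = floor((23 - 2)/13) = 1.
That gives (1*45 + 7)/(1*13 + 2) = 52/15.
Compare the errors: |x - 45/13| = |142*13 - 45*41|/(41*13) = 1/533, and |x - 52/15| = |142*15 - 52*41|/(41*15) = 2/615.
Cross-multiplying, 1*615 = 615 < 1066 = 2*533, so 1/533 is smaller: the convergent 45/13 is closer to x than 52/15.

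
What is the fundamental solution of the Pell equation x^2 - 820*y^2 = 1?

First expand sqrt(820) as a continued fraction. With x_i = (sqrt(820) + m_i)/d_i and (m_0, d_0) = (0, 1): a_0 = floor(sqrt(820)) = 28, since 28^2 = 784 <= 820 < 841 = 29^2.
Iterate m_{i+1} = d_i*a_i - m_i, d_{i+1} = (820 - m_{i+1}^2)/d_i, a_{i+1} = floor((a_0 + m_{i+1})/d_{i+1}):
  m_1 = 1*28 - 0 = 28, d_1 = (820 - 28^2)/1 = 36/1 = 36, a_1 = floor((28 + 28)/36) = 1.
  m_2 = 36*1 - 28 = 8, d_2 = (820 - 8^2)/36 = 756/36 = 21, a_2 = floor((28 + 8)/21) = 1.
  m_3 = 21*1 - 8 = 13, d_3 = (820 - 13^2)/21 = 651/21 = 31, a_3 = floor((28 + 13)/31) = 1.
  m_4 = 31*1 - 13 = 18, d_4 = (820 - 18^2)/31 = 496/31 = 16, a_4 = floor((28 + 18)/16) = 2.
  m_5 = 16*2 - 18 = 14, d_5 = (820 - 14^2)/16 = 624/16 = 39, a_5 = floor((28 + 14)/39) = 1.
  m_6 = 39*1 - 14 = 25, d_6 = (820 - 25^2)/39 = 195/39 = 5, a_6 = floor((28 + 25)/5) = 10.
  m_7 = 5*10 - 25 = 25, d_7 = (820 - 25^2)/5 = 195/5 = 39, a_7 = floor((28 + 25)/39) = 1.
  m_8 = 39*1 - 25 = 14, d_8 = (820 - 14^2)/39 = 624/39 = 16, a_8 = floor((28 + 14)/16) = 2.
  m_9 = 16*2 - 14 = 18, d_9 = (820 - 18^2)/16 = 496/16 = 31, a_9 = floor((28 + 18)/31) = 1.
  m_10 = 31*1 - 18 = 13, d_10 = (820 - 13^2)/31 = 651/31 = 21, a_10 = floor((28 + 13)/21) = 1.
  m_11 = 21*1 - 13 = 8, d_11 = (820 - 8^2)/21 = 756/21 = 36, a_11 = floor((28 + 8)/36) = 1.
  m_12 = 36*1 - 8 = 28, d_12 = (820 - 28^2)/36 = 36/36 = 1, a_12 = floor((28 + 28)/1) = 56.
  m_13 = 1*56 - 28 = 28, d_13 = (820 - 28^2)/1 = 36/1 = 36: (m_13, d_13) = (m_1, d_1) = (28, 36), so from here the quotients repeat a_1, ..., a_12; the period length is 12.
So sqrt(820) = [28; (1, 1, 1, 2, 1, 10, 1, 2, 1, 1, 1, 56)] with period length k = 12.
k is even, so the fundamental solution of x^2 - 820y^2 = 1 is (p_{k-1}, q_{k-1}) = (p_11, q_11); compute convergents through index 11.
Convergents (p_i = a_i*p_{i-1} + p_{i-2}, q_i = a_i*q_{i-1} + q_{i-2} with p_{-2}=0, p_{-1}=1, q_{-2}=1, q_{-1}=0):
  i=0: a_0=28, p_0 = 28*1 + 0 = 28, q_0 = 28*0 + 1 = 1.
  i=1: a_1=1, p_1 = 1*28 + 1 = 29, q_1 = 1*1 + 0 = 1.
  i=2: a_2=1, p_2 = 1*29 + 28 = 57, q_2 = 1*1 + 1 = 2.
  i=3: a_3=1, p_3 = 1*57 + 29 = 86, q_3 = 1*2 + 1 = 3.
  i=4: a_4=2, p_4 = 2*86 + 57 = 229, q_4 = 2*3 + 2 = 8.
  i=5: a_5=1, p_5 = 1*229 + 86 = 315, q_5 = 1*8 + 3 = 11.
  i=6: a_6=10, p_6 = 10*315 + 229 = 3379, q_6 = 10*11 + 8 = 118.
  i=7: a_7=1, p_7 = 1*3379 + 315 = 3694, q_7 = 1*118 + 11 = 129.
  i=8: a_8=2, p_8 = 2*3694 + 3379 = 10767, q_8 = 2*129 + 118 = 376.
  i=9: a_9=1, p_9 = 1*10767 + 3694 = 14461, q_9 = 1*376 + 129 = 505.
  i=10: a_10=1, p_10 = 1*14461 + 10767 = 25228, q_10 = 1*505 + 376 = 881.
  i=11: a_11=1, p_11 = 1*25228 + 14461 = 39689, q_11 = 1*881 + 505 = 1386.
Check: 39689^2 - 820*1386^2 = 1575216721 - 1575216720 = 1, so (x, y) = (39689, 1386) solves the equation, and by the theorem it is the least positive solution.

(x, y) = (39689, 1386)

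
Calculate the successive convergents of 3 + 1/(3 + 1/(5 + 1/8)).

Using the convergent recurrence p_i = a_i*p_{i-1} + p_{i-2}, q_i = a_i*q_{i-1} + q_{i-2} with p_{-2}=0, p_{-1}=1, q_{-2}=1, q_{-1}=0:
  i=0: a_0=3, p_0 = 3*1 + 0 = 3, q_0 = 3*0 + 1 = 1.
  i=1: a_1=3, p_1 = 3*3 + 1 = 10, q_1 = 3*1 + 0 = 3.
  i=2: a_2=5, p_2 = 5*10 + 3 = 53, q_2 = 5*3 + 1 = 16.
  i=3: a_3=8, p_3 = 8*53 + 10 = 434, q_3 = 8*16 + 3 = 131.

3/1, 10/3, 53/16, 434/131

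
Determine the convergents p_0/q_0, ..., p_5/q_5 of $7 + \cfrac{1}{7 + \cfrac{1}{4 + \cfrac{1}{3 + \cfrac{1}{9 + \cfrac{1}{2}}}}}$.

7/1, 50/7, 207/29, 671/94, 6246/875, 13163/1844

Using the convergent recurrence p_i = a_i*p_{i-1} + p_{i-2}, q_i = a_i*q_{i-1} + q_{i-2} with p_{-2}=0, p_{-1}=1, q_{-2}=1, q_{-1}=0:
  i=0: a_0=7, p_0 = 7*1 + 0 = 7, q_0 = 7*0 + 1 = 1.
  i=1: a_1=7, p_1 = 7*7 + 1 = 50, q_1 = 7*1 + 0 = 7.
  i=2: a_2=4, p_2 = 4*50 + 7 = 207, q_2 = 4*7 + 1 = 29.
  i=3: a_3=3, p_3 = 3*207 + 50 = 671, q_3 = 3*29 + 7 = 94.
  i=4: a_4=9, p_4 = 9*671 + 207 = 6246, q_4 = 9*94 + 29 = 875.
  i=5: a_5=2, p_5 = 2*6246 + 671 = 13163, q_5 = 2*875 + 94 = 1844.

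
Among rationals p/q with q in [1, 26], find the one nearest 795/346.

23/10

Expand x = 795/346 as a continued fraction with the Euclidean algorithm:
  795 = 2*346 + 103, so a_0 = 2.
  346 = 3*103 + 37, so a_1 = 3.
  103 = 2*37 + 29, so a_2 = 2.
  37 = 1*29 + 8, so a_3 = 1.
  29 = 3*8 + 5, so a_4 = 3.
  8 = 1*5 + 3, so a_5 = 1.
  5 = 1*3 + 2, so a_6 = 1.
  3 = 1*2 + 1, so a_7 = 1.
  2 = 2*1 + 0, so a_8 = 2.
so x = [2; 3, 2, 1, 3, 1, 1, 1, 2].
Convergents (p_i = a_i*p_{i-1} + p_{i-2}, q_i = a_i*q_{i-1} + q_{i-2} with p_{-2}=0, p_{-1}=1, q_{-2}=1, q_{-1}=0), until the denominator exceeds 26:
  i=0: a_0=2, p_0 = 2*1 + 0 = 2, q_0 = 2*0 + 1 = 1.
  i=1: a_1=3, p_1 = 3*2 + 1 = 7, q_1 = 3*1 + 0 = 3.
  i=2: a_2=2, p_2 = 2*7 + 2 = 16, q_2 = 2*3 + 1 = 7.
  i=3: a_3=1, p_3 = 1*16 + 7 = 23, q_3 = 1*7 + 3 = 10.
  i=4: a_4=3, p_4 = 3*23 + 16 = 85, q_4 = 3*10 + 7 = 37.
q_4 = 37 > 26, so the last convergent with denominator <= 26 is p_3/q_3 = 23/10.
The closest fraction with denominator <= 26 is either p_3/q_3 or the intermediate fraction (k*p_3 + p_2)/(k*q_3 + q_2) with the largest k >= 1 whose denominator stays <= 26; these approach x as k grows, and every other convergent or intermediate fraction in range is farther away.
Largest k: floor((26 - q_2)/q_3) = floor((26 - 7)/10) = 1.
That gives (1*23 + 16)/(1*10 + 7) = 39/17.
Compare the errors: |x - 23/10| = |795*10 - 23*346|/(346*10) = 8/3460, and |x - 39/17| = |795*17 - 39*346|/(346*17) = 21/5882.
Cross-multiplying, 8*5882 = 47056 < 72660 = 21*3460, so 8/3460 is smaller: the convergent 23/10 is closer to x than 39/17.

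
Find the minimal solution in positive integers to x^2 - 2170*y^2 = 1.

(x, y) = (559, 12)

First expand sqrt(2170) as a continued fraction. With x_i = (sqrt(2170) + m_i)/d_i and (m_0, d_0) = (0, 1): a_0 = floor(sqrt(2170)) = 46, since 46^2 = 2116 <= 2170 < 2209 = 47^2.
Iterate m_{i+1} = d_i*a_i - m_i, d_{i+1} = (2170 - m_{i+1}^2)/d_i, a_{i+1} = floor((a_0 + m_{i+1})/d_{i+1}):
  m_1 = 1*46 - 0 = 46, d_1 = (2170 - 46^2)/1 = 54/1 = 54, a_1 = floor((46 + 46)/54) = 1.
  m_2 = 54*1 - 46 = 8, d_2 = (2170 - 8^2)/54 = 2106/54 = 39, a_2 = floor((46 + 8)/39) = 1.
  m_3 = 39*1 - 8 = 31, d_3 = (2170 - 31^2)/39 = 1209/39 = 31, a_3 = floor((46 + 31)/31) = 2.
  m_4 = 31*2 - 31 = 31, d_4 = (2170 - 31^2)/31 = 1209/31 = 39, a_4 = floor((46 + 31)/39) = 1.
  m_5 = 39*1 - 31 = 8, d_5 = (2170 - 8^2)/39 = 2106/39 = 54, a_5 = floor((46 + 8)/54) = 1.
  m_6 = 54*1 - 8 = 46, d_6 = (2170 - 46^2)/54 = 54/54 = 1, a_6 = floor((46 + 46)/1) = 92.
  m_7 = 1*92 - 46 = 46, d_7 = (2170 - 46^2)/1 = 54/1 = 54: (m_7, d_7) = (m_1, d_1) = (46, 54), so from here the quotients repeat a_1, ..., a_6; the period length is 6.
So sqrt(2170) = [46; (1, 1, 2, 1, 1, 92)] with period length k = 6.
k is even, so the fundamental solution of x^2 - 2170y^2 = 1 is (p_{k-1}, q_{k-1}) = (p_5, q_5); compute convergents through index 5.
Convergents (p_i = a_i*p_{i-1} + p_{i-2}, q_i = a_i*q_{i-1} + q_{i-2} with p_{-2}=0, p_{-1}=1, q_{-2}=1, q_{-1}=0):
  i=0: a_0=46, p_0 = 46*1 + 0 = 46, q_0 = 46*0 + 1 = 1.
  i=1: a_1=1, p_1 = 1*46 + 1 = 47, q_1 = 1*1 + 0 = 1.
  i=2: a_2=1, p_2 = 1*47 + 46 = 93, q_2 = 1*1 + 1 = 2.
  i=3: a_3=2, p_3 = 2*93 + 47 = 233, q_3 = 2*2 + 1 = 5.
  i=4: a_4=1, p_4 = 1*233 + 93 = 326, q_4 = 1*5 + 2 = 7.
  i=5: a_5=1, p_5 = 1*326 + 233 = 559, q_5 = 1*7 + 5 = 12.
Check: 559^2 - 2170*12^2 = 312481 - 312480 = 1, so (x, y) = (559, 12) solves the equation, and by the theorem it is the least positive solution.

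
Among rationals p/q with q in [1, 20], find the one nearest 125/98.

23/18

Expand x = 125/98 as a continued fraction with the Euclidean algorithm:
  125 = 1*98 + 27, so a_0 = 1.
  98 = 3*27 + 17, so a_1 = 3.
  27 = 1*17 + 10, so a_2 = 1.
  17 = 1*10 + 7, so a_3 = 1.
  10 = 1*7 + 3, so a_4 = 1.
  7 = 2*3 + 1, so a_5 = 2.
  3 = 3*1 + 0, so a_6 = 3.
so x = [1; 3, 1, 1, 1, 2, 3].
Convergents (p_i = a_i*p_{i-1} + p_{i-2}, q_i = a_i*q_{i-1} + q_{i-2} with p_{-2}=0, p_{-1}=1, q_{-2}=1, q_{-1}=0), until the denominator exceeds 20:
  i=0: a_0=1, p_0 = 1*1 + 0 = 1, q_0 = 1*0 + 1 = 1.
  i=1: a_1=3, p_1 = 3*1 + 1 = 4, q_1 = 3*1 + 0 = 3.
  i=2: a_2=1, p_2 = 1*4 + 1 = 5, q_2 = 1*3 + 1 = 4.
  i=3: a_3=1, p_3 = 1*5 + 4 = 9, q_3 = 1*4 + 3 = 7.
  i=4: a_4=1, p_4 = 1*9 + 5 = 14, q_4 = 1*7 + 4 = 11.
  i=5: a_5=2, p_5 = 2*14 + 9 = 37, q_5 = 2*11 + 7 = 29.
q_5 = 29 > 20, so the last convergent with denominator <= 20 is p_4/q_4 = 14/11.
The closest fraction with denominator <= 20 is either p_4/q_4 or the intermediate fraction (k*p_4 + p_3)/(k*q_4 + q_3) with the largest k >= 1 whose denominator stays <= 20; these approach x as k grows, and every other convergent or intermediate fraction in range is farther away.
Largest k: floor((20 - q_3)/q_4) = floor((20 - 7)/11) = 1.
That gives (1*14 + 9)/(1*11 + 7) = 23/18.
Compare the errors: |x - 14/11| = |125*11 - 14*98|/(98*11) = 3/1078, and |x - 23/18| = |125*18 - 23*98|/(98*18) = 4/1764.
Cross-multiplying, 4*1078 = 4312 < 5292 = 3*1764, so 4/1764 is smaller: the intermediate fraction 23/18 is closer to x than 14/11.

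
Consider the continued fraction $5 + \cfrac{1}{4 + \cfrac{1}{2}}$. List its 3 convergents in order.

5/1, 21/4, 47/9

Using the convergent recurrence p_i = a_i*p_{i-1} + p_{i-2}, q_i = a_i*q_{i-1} + q_{i-2} with p_{-2}=0, p_{-1}=1, q_{-2}=1, q_{-1}=0:
  i=0: a_0=5, p_0 = 5*1 + 0 = 5, q_0 = 5*0 + 1 = 1.
  i=1: a_1=4, p_1 = 4*5 + 1 = 21, q_1 = 4*1 + 0 = 4.
  i=2: a_2=2, p_2 = 2*21 + 5 = 47, q_2 = 2*4 + 1 = 9.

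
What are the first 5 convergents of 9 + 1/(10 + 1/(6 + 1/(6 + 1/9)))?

9/1, 91/10, 555/61, 3421/376, 31344/3445

Using the convergent recurrence p_i = a_i*p_{i-1} + p_{i-2}, q_i = a_i*q_{i-1} + q_{i-2} with p_{-2}=0, p_{-1}=1, q_{-2}=1, q_{-1}=0:
  i=0: a_0=9, p_0 = 9*1 + 0 = 9, q_0 = 9*0 + 1 = 1.
  i=1: a_1=10, p_1 = 10*9 + 1 = 91, q_1 = 10*1 + 0 = 10.
  i=2: a_2=6, p_2 = 6*91 + 9 = 555, q_2 = 6*10 + 1 = 61.
  i=3: a_3=6, p_3 = 6*555 + 91 = 3421, q_3 = 6*61 + 10 = 376.
  i=4: a_4=9, p_4 = 9*3421 + 555 = 31344, q_4 = 9*376 + 61 = 3445.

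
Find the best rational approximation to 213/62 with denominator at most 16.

55/16

Expand x = 213/62 as a continued fraction with the Euclidean algorithm:
  213 = 3*62 + 27, so a_0 = 3.
  62 = 2*27 + 8, so a_1 = 2.
  27 = 3*8 + 3, so a_2 = 3.
  8 = 2*3 + 2, so a_3 = 2.
  3 = 1*2 + 1, so a_4 = 1.
  2 = 2*1 + 0, so a_5 = 2.
so x = [3; 2, 3, 2, 1, 2].
Convergents (p_i = a_i*p_{i-1} + p_{i-2}, q_i = a_i*q_{i-1} + q_{i-2} with p_{-2}=0, p_{-1}=1, q_{-2}=1, q_{-1}=0), until the denominator exceeds 16:
  i=0: a_0=3, p_0 = 3*1 + 0 = 3, q_0 = 3*0 + 1 = 1.
  i=1: a_1=2, p_1 = 2*3 + 1 = 7, q_1 = 2*1 + 0 = 2.
  i=2: a_2=3, p_2 = 3*7 + 3 = 24, q_2 = 3*2 + 1 = 7.
  i=3: a_3=2, p_3 = 2*24 + 7 = 55, q_3 = 2*7 + 2 = 16.
  i=4: a_4=1, p_4 = 1*55 + 24 = 79, q_4 = 1*16 + 7 = 23.
q_4 = 23 > 16, so the last convergent with denominator <= 16 is p_3/q_3 = 55/16.
The closest fraction with denominator <= 16 is either p_3/q_3 or the intermediate fraction (k*p_3 + p_2)/(k*q_3 + q_2) with the largest k >= 1 whose denominator stays <= 16; these approach x as k grows, and every other convergent or intermediate fraction in range is farther away.
Largest k: floor((16 - q_2)/q_3) = floor((16 - 7)/16) = 0.
Since k = 0, no intermediate fraction beyond p_3/q_3 has denominator <= 16, so the convergent 55/16 is the closest (its error is |213*16 - 55*62|/(62*16) = 2/992).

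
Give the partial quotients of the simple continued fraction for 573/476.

[1; 4, 1, 9, 1, 3, 2]

Run the Euclidean algorithm on 573 and 476; the successive quotients are the partial quotients a_0, a_1, ... (each step inverts the fractional part left over by the previous one):
  573 = 1*476 + 97, so a_0 = 1.
  476 = 4*97 + 88, so a_1 = 4.
  97 = 1*88 + 9, so a_2 = 1.
  88 = 9*9 + 7, so a_3 = 9.
  9 = 1*7 + 2, so a_4 = 1.
  7 = 3*2 + 1, so a_5 = 3.
  2 = 2*1 + 0, so a_6 = 2.
The remainder reaches 0 after 7 divisions, so the expansion has 7 partial quotients, read off in order.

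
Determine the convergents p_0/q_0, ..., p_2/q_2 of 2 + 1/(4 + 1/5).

Using the convergent recurrence p_i = a_i*p_{i-1} + p_{i-2}, q_i = a_i*q_{i-1} + q_{i-2} with p_{-2}=0, p_{-1}=1, q_{-2}=1, q_{-1}=0:
  i=0: a_0=2, p_0 = 2*1 + 0 = 2, q_0 = 2*0 + 1 = 1.
  i=1: a_1=4, p_1 = 4*2 + 1 = 9, q_1 = 4*1 + 0 = 4.
  i=2: a_2=5, p_2 = 5*9 + 2 = 47, q_2 = 5*4 + 1 = 21.

2/1, 9/4, 47/21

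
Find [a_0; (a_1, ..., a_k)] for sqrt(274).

Write x_i = (sqrt(274) + m_i)/d_i with (m_0, d_0) = (0, 1). a_0 = floor(sqrt(274)) = 16, since 16^2 = 256 <= 274 < 289 = 17^2.
Iterate m_{i+1} = d_i*a_i - m_i, d_{i+1} = (274 - m_{i+1}^2)/d_i, a_{i+1} = floor((a_0 + m_{i+1})/d_{i+1}):
  m_1 = 1*16 - 0 = 16, d_1 = (274 - 16^2)/1 = 18/1 = 18, a_1 = floor((16 + 16)/18) = 1.
  m_2 = 18*1 - 16 = 2, d_2 = (274 - 2^2)/18 = 270/18 = 15, a_2 = floor((16 + 2)/15) = 1.
  m_3 = 15*1 - 2 = 13, d_3 = (274 - 13^2)/15 = 105/15 = 7, a_3 = floor((16 + 13)/7) = 4.
  m_4 = 7*4 - 13 = 15, d_4 = (274 - 15^2)/7 = 49/7 = 7, a_4 = floor((16 + 15)/7) = 4.
  m_5 = 7*4 - 15 = 13, d_5 = (274 - 13^2)/7 = 105/7 = 15, a_5 = floor((16 + 13)/15) = 1.
  m_6 = 15*1 - 13 = 2, d_6 = (274 - 2^2)/15 = 270/15 = 18, a_6 = floor((16 + 2)/18) = 1.
  m_7 = 18*1 - 2 = 16, d_7 = (274 - 16^2)/18 = 18/18 = 1, a_7 = floor((16 + 16)/1) = 32.
  m_8 = 1*32 - 16 = 16, d_8 = (274 - 16^2)/1 = 18/1 = 18: (m_8, d_8) = (m_1, d_1) = (16, 18), so from here the quotients repeat a_1, ..., a_7; the period length is 7.
Hence the expansion of sqrt(274) is a_0 = 16 followed by the repeating block 1, 1, 4, 4, 1, 1, 32 (period 7).

[16; (1, 1, 4, 4, 1, 1, 32)]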